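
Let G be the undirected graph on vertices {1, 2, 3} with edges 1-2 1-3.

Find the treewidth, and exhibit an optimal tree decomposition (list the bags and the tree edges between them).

Treewidth 1.
One optimal decomposition is:
Bags: B1 = {1, 2}  B2 = {1, 3}
Tree: B1–B2

Every bag has size at most 2, so the width is 2 − 1 = 1 and tw(G) ≤ 1. Since G has at least one edge (e.g. 2–1), it is not an edgeless graph, so tw(G) ≥ 1. Combining the bounds, tw(G) = 1.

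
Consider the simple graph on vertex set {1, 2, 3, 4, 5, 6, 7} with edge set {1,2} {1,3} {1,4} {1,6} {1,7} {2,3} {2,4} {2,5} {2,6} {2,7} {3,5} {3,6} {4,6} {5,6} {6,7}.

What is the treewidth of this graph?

A width-3 tree decomposition is:
Bags: B1 = {1, 2, 4, 6}  B2 = {1, 2, 6, 7}  B3 = {1, 2, 3, 6}  B4 = {2, 3, 5, 6}
Tree: B1–B2, B2–B3, B3–B4
Every bag has size at most 4, so the width is 4 − 1 = 3 and tw(G) ≤ 3. On the other hand G contains the 4-clique {1, 2, 3, 6}. A clique must lie in a single bag of any decomposition, so no decomposition can have width below 3. Therefore the treewidth is 3.

3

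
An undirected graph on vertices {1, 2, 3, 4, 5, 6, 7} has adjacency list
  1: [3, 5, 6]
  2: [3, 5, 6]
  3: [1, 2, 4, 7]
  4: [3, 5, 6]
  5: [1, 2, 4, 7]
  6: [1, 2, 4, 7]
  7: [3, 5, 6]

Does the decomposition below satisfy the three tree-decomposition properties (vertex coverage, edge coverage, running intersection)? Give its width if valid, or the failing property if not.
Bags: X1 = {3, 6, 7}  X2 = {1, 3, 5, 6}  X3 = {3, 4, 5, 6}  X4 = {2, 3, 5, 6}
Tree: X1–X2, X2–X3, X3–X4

No — edge (5,7) lies in no bag.

A tree decomposition must satisfy three properties: every vertex lies in some bag; for every edge, both endpoints lie together in some bag; and for every vertex, the bags containing it form a connected subtree. Here edge (5,7) lies in no bag, so the decomposition is invalid.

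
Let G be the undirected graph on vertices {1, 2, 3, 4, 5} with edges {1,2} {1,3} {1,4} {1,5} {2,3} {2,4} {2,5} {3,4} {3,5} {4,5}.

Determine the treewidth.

A width-4 tree decomposition is:
Bags: B1 = {1, 2, 3, 4, 5}
Tree: (single bag)
A single bag containing all 5 vertices is trivially a valid decomposition of width 4. On the other hand G contains the 5-clique {1, 2, 3, 4, 5}. A clique must lie in a single bag of any decomposition, so no decomposition can have width below 4. Combining the bounds, tw(G) = 4.

4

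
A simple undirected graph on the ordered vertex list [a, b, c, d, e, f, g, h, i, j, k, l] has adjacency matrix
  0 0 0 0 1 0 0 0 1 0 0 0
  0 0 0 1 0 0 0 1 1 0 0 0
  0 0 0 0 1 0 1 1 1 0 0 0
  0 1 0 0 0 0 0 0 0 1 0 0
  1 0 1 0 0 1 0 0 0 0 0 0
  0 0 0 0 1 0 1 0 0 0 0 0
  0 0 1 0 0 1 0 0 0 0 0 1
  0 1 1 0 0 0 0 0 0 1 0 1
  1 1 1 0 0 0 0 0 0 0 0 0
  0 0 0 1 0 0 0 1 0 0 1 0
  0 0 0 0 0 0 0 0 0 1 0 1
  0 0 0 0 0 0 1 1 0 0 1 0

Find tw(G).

3

A width-3 tree decomposition is:
Bags: B1 = {a, e, f, g}  B2 = {a, c, e, g}  B3 = {a, c, g, i}  B4 = {c, g, i, l}  B5 = {c, h, i, l}  B6 = {b, h, i, l}  B7 = {b, h, k, l}  B8 = {b, h, j, k}  B9 = {b, d, j, k}
Tree: B1–B2, B2–B3, B3–B4, B4–B5, B5–B6, B6–B7, B7–B8, B8–B9
Each bag holds 4 vertices, so the decomposition has width 3, which upper-bounds the treewidth. For the lower bound: the 4 vertex sets {a,e,f}, {g}, {c}, {b,h,i,l} are disjoint, each induces a connected subgraph, and every pair is joined by at least one edge of G. Contracting each set to a single vertex therefore yields K_{4} as a minor, and since treewidth is minor-monotone, tw(G) ≥ tw(K_{4}) = 3. Combining the bounds, tw(G) = 3.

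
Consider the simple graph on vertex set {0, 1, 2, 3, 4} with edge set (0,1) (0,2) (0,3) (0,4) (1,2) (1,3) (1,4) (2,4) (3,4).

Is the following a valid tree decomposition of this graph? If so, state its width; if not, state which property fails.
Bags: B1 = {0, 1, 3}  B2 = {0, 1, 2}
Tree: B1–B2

A tree decomposition must satisfy three properties: every vertex lies in some bag; for every edge, both endpoints lie together in some bag; and for every vertex, the bags containing it form a connected subtree. Here vertex 4 appears in no bag, so the decomposition is invalid.

No — vertex 4 appears in no bag.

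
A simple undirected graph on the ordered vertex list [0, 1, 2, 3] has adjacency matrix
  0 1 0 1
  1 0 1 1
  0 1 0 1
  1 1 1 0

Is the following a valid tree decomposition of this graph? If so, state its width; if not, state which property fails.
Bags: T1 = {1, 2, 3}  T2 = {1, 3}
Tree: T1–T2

No — vertex 0 appears in no bag.

A tree decomposition must satisfy three properties: every vertex lies in some bag; for every edge, both endpoints lie together in some bag; and for every vertex, the bags containing it form a connected subtree. Here vertex 0 appears in no bag, so the decomposition is invalid.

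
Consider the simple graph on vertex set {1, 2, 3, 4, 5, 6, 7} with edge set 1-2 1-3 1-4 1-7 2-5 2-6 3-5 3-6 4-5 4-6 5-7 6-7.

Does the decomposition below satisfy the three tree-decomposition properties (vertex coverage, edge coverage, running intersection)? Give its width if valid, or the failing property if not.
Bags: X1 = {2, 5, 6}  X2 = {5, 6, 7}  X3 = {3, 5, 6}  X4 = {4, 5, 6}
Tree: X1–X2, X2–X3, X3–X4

A tree decomposition must satisfy three properties: every vertex lies in some bag; for every edge, both endpoints lie together in some bag; and for every vertex, the bags containing it form a connected subtree. Here vertex 1 appears in no bag, so the decomposition is invalid.

No — vertex 1 appears in no bag.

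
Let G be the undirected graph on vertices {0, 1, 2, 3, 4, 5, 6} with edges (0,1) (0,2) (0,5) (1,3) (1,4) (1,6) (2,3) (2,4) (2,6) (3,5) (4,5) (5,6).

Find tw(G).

A width-3 tree decomposition is:
Bags: B1 = {1, 2, 5, 6}  B2 = {1, 2, 4, 5}  B3 = {1, 2, 3, 5}  B4 = {0, 1, 2, 5}
Tree: B1–B2, B2–B3, B3–B4
Every bag has size at most 4, so the width is 4 − 1 = 3 and tw(G) ≤ 3. For the lower bound: the 4 vertex sets {2,6}, {4,5}, {1}, {3} are disjoint, each induces a connected subgraph, and every pair is joined by at least one edge of G. Contracting each set to a single vertex therefore yields K_{4} as a minor, and since treewidth is minor-monotone, tw(G) ≥ tw(K_{4}) = 3. Combining the bounds, tw(G) = 3.

3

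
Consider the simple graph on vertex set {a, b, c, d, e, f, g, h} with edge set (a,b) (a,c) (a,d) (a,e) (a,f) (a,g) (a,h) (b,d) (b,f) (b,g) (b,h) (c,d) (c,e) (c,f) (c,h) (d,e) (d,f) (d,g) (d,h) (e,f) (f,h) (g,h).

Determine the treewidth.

4

A width-4 tree decomposition is:
Bags: B1 = {a, b, d, f, h}  B2 = {a, b, d, g, h}  B3 = {a, c, d, f, h}  B4 = {a, c, d, e, f}
Tree: B1–B2, B1–B3, B3–B4
The largest bag has 5 vertices, giving width 4; this decomposition certifies tw(G) ≤ 4. Conversely, {a, b, d, g, h} is a clique of size 5, and the vertices of any clique must share a bag in every tree decomposition; so some bag has ≥ 5 vertices and tw(G) ≥ 4. Combining the bounds, tw(G) = 4.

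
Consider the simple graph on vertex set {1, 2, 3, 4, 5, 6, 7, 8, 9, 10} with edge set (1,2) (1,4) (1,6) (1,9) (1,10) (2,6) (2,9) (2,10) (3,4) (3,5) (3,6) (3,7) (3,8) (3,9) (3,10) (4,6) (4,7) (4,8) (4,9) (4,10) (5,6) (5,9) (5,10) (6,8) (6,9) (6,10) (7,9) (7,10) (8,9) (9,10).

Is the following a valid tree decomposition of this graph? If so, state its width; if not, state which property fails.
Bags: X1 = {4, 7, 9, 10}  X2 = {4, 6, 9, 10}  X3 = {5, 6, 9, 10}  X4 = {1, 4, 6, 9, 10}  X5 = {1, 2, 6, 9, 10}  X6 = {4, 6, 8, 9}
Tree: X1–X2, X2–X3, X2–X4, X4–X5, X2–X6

A tree decomposition must satisfy three properties: every vertex lies in some bag; for every edge, both endpoints lie together in some bag; and for every vertex, the bags containing it form a connected subtree. Here vertex 3 appears in no bag, so the decomposition is invalid.

No — vertex 3 appears in no bag.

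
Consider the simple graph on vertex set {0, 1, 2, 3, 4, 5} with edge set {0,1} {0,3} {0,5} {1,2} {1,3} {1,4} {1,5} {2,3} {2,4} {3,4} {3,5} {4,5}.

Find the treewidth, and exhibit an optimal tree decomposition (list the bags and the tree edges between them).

The largest bag has 4 vertices, giving width 3; this decomposition certifies tw(G) ≤ 3. For the lower bound, the 4 vertices {0, 1, 3, 5} are pairwise adjacent, and any tree decomposition puts a clique entirely inside one bag — forcing width ≥ 3. The upper and lower bounds meet at 3, so that is the treewidth.

Treewidth 3.
Bags: B1 = {1, 2, 3, 4}  B2 = {1, 3, 4, 5}  B3 = {0, 1, 3, 5}
Tree: B1–B2, B2–B3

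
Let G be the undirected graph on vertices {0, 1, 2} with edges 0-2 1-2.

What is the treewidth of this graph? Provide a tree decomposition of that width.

The largest bag has 2 vertices, giving width 1; this decomposition certifies tw(G) ≤ 1. G has an edge, so its treewidth is at least 1. Hence tw(G) = 1 exactly.

Treewidth 1.
One such decomposition:
Bags: B1 = {0, 2}  B2 = {1, 2}
Tree: B1–B2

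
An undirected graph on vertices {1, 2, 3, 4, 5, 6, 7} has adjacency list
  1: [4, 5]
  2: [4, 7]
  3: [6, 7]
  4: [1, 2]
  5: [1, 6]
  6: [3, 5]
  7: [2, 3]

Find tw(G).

A width-2 tree decomposition is:
Bags: B1 = {3, 6, 7}  B2 = {2, 6, 7}  B3 = {2, 4, 6}  B4 = {1, 4, 6}  B5 = {1, 5, 6}
Tree: B1–B2, B2–B3, B3–B4, B4–B5
Every bag has size at most 3, so the width is 3 − 1 = 2 and tw(G) ≤ 2. Since 6–3–7–2–4–1–5–6 is a cycle in G, G is not acyclic. Forests are exactly the graphs of treewidth ≤ 1, so tw(G) ≥ 2. Combining the bounds, tw(G) = 2.

2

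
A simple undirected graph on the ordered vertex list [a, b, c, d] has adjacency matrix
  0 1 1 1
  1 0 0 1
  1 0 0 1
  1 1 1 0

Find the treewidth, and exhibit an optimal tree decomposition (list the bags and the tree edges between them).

Each bag holds 3 vertices, so the decomposition has width 2, which upper-bounds the treewidth. Conversely, {a, c, d} is a clique of size 3, and the vertices of any clique must share a bag in every tree decomposition; so some bag has ≥ 3 vertices and tw(G) ≥ 2. Therefore the treewidth is 2.

Treewidth 2.
One such decomposition:
Bags: B1 = {a, c, d}  B2 = {a, b, d}
Tree: B1–B2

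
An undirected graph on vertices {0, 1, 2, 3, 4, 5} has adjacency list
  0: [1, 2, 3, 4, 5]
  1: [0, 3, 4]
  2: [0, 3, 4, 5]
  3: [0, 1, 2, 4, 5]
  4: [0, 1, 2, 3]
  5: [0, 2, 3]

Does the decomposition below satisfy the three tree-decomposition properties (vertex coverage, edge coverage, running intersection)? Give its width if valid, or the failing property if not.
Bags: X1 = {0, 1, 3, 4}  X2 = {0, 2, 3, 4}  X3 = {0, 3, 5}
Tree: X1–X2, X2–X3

No — edge (2,5) lies in no bag.

A tree decomposition must satisfy three properties: every vertex lies in some bag; for every edge, both endpoints lie together in some bag; and for every vertex, the bags containing it form a connected subtree. Here edge (2,5) lies in no bag, so the decomposition is invalid.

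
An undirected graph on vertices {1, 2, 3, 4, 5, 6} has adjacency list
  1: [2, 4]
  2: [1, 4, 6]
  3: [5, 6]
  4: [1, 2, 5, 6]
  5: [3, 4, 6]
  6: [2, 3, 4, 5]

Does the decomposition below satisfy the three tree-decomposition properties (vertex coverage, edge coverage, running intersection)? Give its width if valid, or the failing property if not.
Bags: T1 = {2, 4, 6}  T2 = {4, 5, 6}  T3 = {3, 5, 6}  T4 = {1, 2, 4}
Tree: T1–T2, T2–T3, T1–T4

Checking the three conditions: (i) the bags cover all of {1, 2, 3, 4, 5, 6}; (ii) for each edge, some bag contains both endpoints; (iii) the bags containing any fixed vertex form a subtree. All hold, so the decomposition is valid with width 3 − 1 = 2.

Yes; width 2.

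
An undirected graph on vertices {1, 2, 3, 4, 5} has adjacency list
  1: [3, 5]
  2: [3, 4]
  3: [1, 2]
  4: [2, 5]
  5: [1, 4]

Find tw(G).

2

A width-2 tree decomposition is:
Bags: B1 = {1, 2, 3}  B2 = {1, 2, 4}  B3 = {1, 4, 5}
Tree: B1–B2, B2–B3
Each bag holds 3 vertices, so the decomposition has width 2, which upper-bounds the treewidth. Since 1–3–2–4–5–1 is a cycle in G, G is not acyclic. Forests are exactly the graphs of treewidth ≤ 1, so tw(G) ≥ 2. Hence tw(G) = 2 exactly.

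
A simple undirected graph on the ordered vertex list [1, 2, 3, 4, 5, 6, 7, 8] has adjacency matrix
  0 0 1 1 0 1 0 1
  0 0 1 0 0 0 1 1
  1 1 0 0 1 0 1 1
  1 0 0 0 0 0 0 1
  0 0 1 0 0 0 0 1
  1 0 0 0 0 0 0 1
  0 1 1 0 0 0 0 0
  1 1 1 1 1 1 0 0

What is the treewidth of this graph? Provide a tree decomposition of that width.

Treewidth 2.
Bags: B1 = {1, 3, 8}  B2 = {2, 3, 8}  B3 = {1, 6, 8}  B4 = {1, 4, 8}  B5 = {2, 3, 7}  B6 = {3, 5, 8}
Tree: B1–B2, B1–B3, B3–B4, B2–B5, B2–B6

The largest bag has 3 vertices, giving width 2; this decomposition certifies tw(G) ≤ 2. For the lower bound, the 3 vertices {1, 3, 8} are pairwise adjacent, and any tree decomposition puts a clique entirely inside one bag — forcing width ≥ 2. Therefore the treewidth is 2.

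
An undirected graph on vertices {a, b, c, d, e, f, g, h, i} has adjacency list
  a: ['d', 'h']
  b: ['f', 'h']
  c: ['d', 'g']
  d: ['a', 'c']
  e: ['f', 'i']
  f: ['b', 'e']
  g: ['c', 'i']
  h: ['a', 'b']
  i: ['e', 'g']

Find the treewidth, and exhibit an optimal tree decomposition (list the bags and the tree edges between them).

Each bag holds 3 vertices, so the decomposition has width 2, which upper-bounds the treewidth. Since i–e–f–b–h–a–d–c–g–i is a cycle in G, G is not acyclic. Forests are exactly the graphs of treewidth ≤ 1, so tw(G) ≥ 2. Combining the bounds, tw(G) = 2.

Treewidth 2.
Bags: B1 = {e, f, i}  B2 = {b, f, i}  B3 = {b, h, i}  B4 = {a, h, i}  B5 = {a, d, i}  B6 = {c, d, i}  B7 = {c, g, i}
Tree: B1–B2, B2–B3, B3–B4, B4–B5, B5–B6, B6–B7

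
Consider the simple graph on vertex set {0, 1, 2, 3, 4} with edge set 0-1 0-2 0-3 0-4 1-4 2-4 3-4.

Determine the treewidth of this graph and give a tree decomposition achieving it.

Every bag has size at most 3, so the width is 3 − 1 = 2 and tw(G) ≤ 2. On the other hand G contains the 3-clique {0, 1, 4}. A clique must lie in a single bag of any decomposition, so no decomposition can have width below 2. Combining the bounds, tw(G) = 2.

Treewidth 2.
One optimal decomposition is:
Bags: B1 = {0, 3, 4}  B2 = {0, 2, 4}  B3 = {0, 1, 4}
Tree: B1–B2, B1–B3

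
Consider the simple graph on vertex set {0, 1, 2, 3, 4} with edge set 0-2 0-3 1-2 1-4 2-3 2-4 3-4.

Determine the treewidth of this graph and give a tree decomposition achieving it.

Each bag holds 3 vertices, so the decomposition has width 2, which upper-bounds the treewidth. On the other hand G contains the 3-clique {1, 2, 4}. A clique must lie in a single bag of any decomposition, so no decomposition can have width below 2. Hence tw(G) = 2 exactly.

Treewidth 2.
One optimal decomposition is:
Bags: B1 = {1, 2, 4}  B2 = {2, 3, 4}  B3 = {0, 2, 3}
Tree: B1–B2, B2–B3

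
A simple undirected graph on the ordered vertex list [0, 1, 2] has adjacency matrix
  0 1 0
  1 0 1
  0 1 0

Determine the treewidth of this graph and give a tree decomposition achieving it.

The largest bag has 2 vertices, giving width 1; this decomposition certifies tw(G) ≤ 1. Any graph with an edge has treewidth ≥ 1, and G has the edge 1–2. Combining the bounds, tw(G) = 1.

Treewidth 1.
Bags: B1 = {1, 2}  B2 = {0, 1}
Tree: B1–B2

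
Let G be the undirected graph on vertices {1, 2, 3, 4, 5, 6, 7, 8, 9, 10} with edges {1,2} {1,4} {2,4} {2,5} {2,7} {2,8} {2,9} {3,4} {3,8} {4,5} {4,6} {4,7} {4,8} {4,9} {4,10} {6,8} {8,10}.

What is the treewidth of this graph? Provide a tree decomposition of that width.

Treewidth 2.
One such decomposition:
Bags: B1 = {2, 4, 8}  B2 = {4, 6, 8}  B3 = {1, 2, 4}  B4 = {2, 4, 9}  B5 = {2, 4, 5}  B6 = {2, 4, 7}  B7 = {4, 8, 10}  B8 = {3, 4, 8}
Tree: B1–B2, B1–B3, B3–B4, B4–B5, B4–B6, B2–B7, B7–B8

Each bag holds 3 vertices, so the decomposition has width 2, which upper-bounds the treewidth. Conversely, {4, 8, 10} is a clique of size 3, and the vertices of any clique must share a bag in every tree decomposition; so some bag has ≥ 3 vertices and tw(G) ≥ 2. The upper and lower bounds meet at 2, so that is the treewidth.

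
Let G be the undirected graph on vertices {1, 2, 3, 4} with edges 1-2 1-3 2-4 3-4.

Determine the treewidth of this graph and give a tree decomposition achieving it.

Treewidth 2.
One such decomposition:
Bags: B1 = {2, 3, 4}  B2 = {1, 2, 3}
Tree: B1–B2

Each bag holds 3 vertices, so the decomposition has width 2, which upper-bounds the treewidth. The edges 3–4–2–1–3 form a cycle, so G is not a tree and its treewidth is at least 2. The upper and lower bounds meet at 2, so that is the treewidth.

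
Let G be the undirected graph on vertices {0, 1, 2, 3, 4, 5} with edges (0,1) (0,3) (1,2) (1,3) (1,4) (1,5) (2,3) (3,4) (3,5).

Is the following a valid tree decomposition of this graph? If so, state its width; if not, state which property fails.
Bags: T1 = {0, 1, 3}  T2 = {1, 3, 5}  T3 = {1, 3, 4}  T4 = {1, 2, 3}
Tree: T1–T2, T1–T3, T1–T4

Every vertex of G appears in some bag (union = {0, 1, 2, 3, 4, 5}); every edge is covered by a bag; and for each vertex v the set of bags containing v is connected in the bag tree. The decomposition is therefore valid. The largest bag has 3 vertices, so the width is 2.

Yes; width 2.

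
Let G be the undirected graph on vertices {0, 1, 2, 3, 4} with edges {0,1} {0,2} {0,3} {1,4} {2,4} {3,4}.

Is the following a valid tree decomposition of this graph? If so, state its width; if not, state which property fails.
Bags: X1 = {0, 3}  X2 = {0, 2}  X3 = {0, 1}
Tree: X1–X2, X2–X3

No — vertex 4 appears in no bag.

A tree decomposition must satisfy three properties: every vertex lies in some bag; for every edge, both endpoints lie together in some bag; and for every vertex, the bags containing it form a connected subtree. Here vertex 4 appears in no bag, so the decomposition is invalid.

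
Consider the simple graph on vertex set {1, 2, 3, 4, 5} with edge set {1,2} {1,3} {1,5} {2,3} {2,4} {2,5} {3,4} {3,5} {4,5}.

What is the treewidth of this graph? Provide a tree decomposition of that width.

Treewidth 3.
One such decomposition:
Bags: B1 = {1, 2, 3, 5}  B2 = {2, 3, 4, 5}
Tree: B1–B2

Every bag has size at most 4, so the width is 4 − 1 = 3 and tw(G) ≤ 3. On the other hand G contains the 4-clique {1, 2, 3, 5}. A clique must lie in a single bag of any decomposition, so no decomposition can have width below 3. Hence tw(G) = 3 exactly.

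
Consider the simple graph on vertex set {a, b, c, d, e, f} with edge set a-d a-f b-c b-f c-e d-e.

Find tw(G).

2

A width-2 tree decomposition is:
Bags: B1 = {b, c, e}  B2 = {b, e, f}  B3 = {a, e, f}  B4 = {a, d, e}
Tree: B1–B2, B2–B3, B3–B4
The largest bag has 3 vertices, giving width 2; this decomposition certifies tw(G) ≤ 2. Since e–c–b–f–a–d–e is a cycle in G, G is not acyclic. Forests are exactly the graphs of treewidth ≤ 1, so tw(G) ≥ 2. The upper and lower bounds meet at 2, so that is the treewidth.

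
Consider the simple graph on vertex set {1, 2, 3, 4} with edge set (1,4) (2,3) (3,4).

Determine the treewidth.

A width-1 tree decomposition is:
Bags: B1 = {2, 3}  B2 = {3, 4}  B3 = {1, 4}
Tree: B1–B2, B2–B3
Each bag holds 2 vertices, so the decomposition has width 1, which upper-bounds the treewidth. G has an edge, so its treewidth is at least 1. The upper and lower bounds meet at 1, so that is the treewidth.

1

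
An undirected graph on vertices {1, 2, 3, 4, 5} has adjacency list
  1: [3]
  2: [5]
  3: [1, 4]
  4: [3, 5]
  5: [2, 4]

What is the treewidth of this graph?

1

A width-1 tree decomposition is:
Bags: B1 = {1, 3}  B2 = {3, 4}  B3 = {4, 5}  B4 = {2, 5}
Tree: B1–B2, B2–B3, B3–B4
Each bag holds 2 vertices, so the decomposition has width 1, which upper-bounds the treewidth. Any graph with an edge has treewidth ≥ 1, and G has the edge 1–3. Combining the bounds, tw(G) = 1.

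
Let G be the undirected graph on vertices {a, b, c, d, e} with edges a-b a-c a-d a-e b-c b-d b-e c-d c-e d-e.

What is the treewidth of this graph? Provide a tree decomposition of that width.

A single bag containing all 5 vertices is trivially a valid decomposition of width 4. On the other hand G contains the 5-clique {a, b, c, d, e}. A clique must lie in a single bag of any decomposition, so no decomposition can have width below 4. Combining the bounds, tw(G) = 4.

Treewidth 4.
One optimal decomposition is:
Bags: B1 = {a, b, c, d, e}
Tree: (single bag)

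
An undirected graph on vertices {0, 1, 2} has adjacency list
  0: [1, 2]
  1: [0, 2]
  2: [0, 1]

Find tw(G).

A width-2 tree decomposition is:
Bags: B1 = {0, 1, 2}
Tree: (single bag)
With just one bag of size 3, the width is 3 − 1 = 2, so tw(G) ≤ 2. On the other hand G contains the 3-clique {0, 1, 2}. A clique must lie in a single bag of any decomposition, so no decomposition can have width below 2. Therefore the treewidth is 2.

2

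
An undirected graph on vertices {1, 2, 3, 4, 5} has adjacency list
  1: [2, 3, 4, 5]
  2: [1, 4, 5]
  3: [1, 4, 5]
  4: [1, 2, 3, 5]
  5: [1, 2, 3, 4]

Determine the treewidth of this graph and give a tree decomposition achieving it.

Each bag holds 4 vertices, so the decomposition has width 3, which upper-bounds the treewidth. Conversely, {1, 2, 4, 5} is a clique of size 4, and the vertices of any clique must share a bag in every tree decomposition; so some bag has ≥ 4 vertices and tw(G) ≥ 3. Hence tw(G) = 3 exactly.

Treewidth 3.
One such decomposition:
Bags: B1 = {1, 2, 4, 5}  B2 = {1, 3, 4, 5}
Tree: B1–B2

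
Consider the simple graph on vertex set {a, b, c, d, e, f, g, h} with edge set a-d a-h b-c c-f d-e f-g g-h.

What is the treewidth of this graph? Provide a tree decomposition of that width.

Every bag has size at most 2, so the width is 2 − 1 = 1 and tw(G) ≤ 1. G has an edge, so its treewidth is at least 1. Hence tw(G) = 1 exactly.

Treewidth 1.
Bags: B1 = {d, e}  B2 = {a, d}  B3 = {a, h}  B4 = {g, h}  B5 = {f, g}  B6 = {c, f}  B7 = {b, c}
Tree: B1–B2, B2–B3, B3–B4, B4–B5, B5–B6, B6–B7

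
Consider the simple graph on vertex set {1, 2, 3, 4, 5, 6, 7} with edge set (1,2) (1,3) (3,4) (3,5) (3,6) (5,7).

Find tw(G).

A width-1 tree decomposition is:
Bags: B1 = {5, 7}  B2 = {3, 5}  B3 = {1, 3}  B4 = {3, 6}  B5 = {1, 2}  B6 = {3, 4}
Tree: B1–B2, B2–B3, B2–B4, B3–B5, B4–B6
Every bag has size at most 2, so the width is 2 − 1 = 1 and tw(G) ≤ 1. G has an edge, so its treewidth is at least 1. Combining the bounds, tw(G) = 1.

1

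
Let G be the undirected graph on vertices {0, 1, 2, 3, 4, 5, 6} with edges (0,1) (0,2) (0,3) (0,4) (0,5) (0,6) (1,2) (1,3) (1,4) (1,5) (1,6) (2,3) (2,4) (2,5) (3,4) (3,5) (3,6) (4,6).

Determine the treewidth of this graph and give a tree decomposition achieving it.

Treewidth 4.
One such decomposition:
Bags: B1 = {0, 1, 3, 4, 6}  B2 = {0, 1, 2, 3, 4}  B3 = {0, 1, 2, 3, 5}
Tree: B1–B2, B2–B3

Every bag has size at most 5, so the width is 5 − 1 = 4 and tw(G) ≤ 4. On the other hand G contains the 5-clique {0, 1, 2, 3, 4}. A clique must lie in a single bag of any decomposition, so no decomposition can have width below 4. Therefore the treewidth is 4.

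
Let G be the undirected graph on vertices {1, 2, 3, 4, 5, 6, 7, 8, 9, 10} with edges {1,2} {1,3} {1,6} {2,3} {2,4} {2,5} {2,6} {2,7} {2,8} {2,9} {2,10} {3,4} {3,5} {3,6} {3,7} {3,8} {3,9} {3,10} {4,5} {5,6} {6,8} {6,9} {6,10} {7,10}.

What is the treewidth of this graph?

A width-3 tree decomposition is:
Bags: B1 = {2, 3, 5, 6}  B2 = {2, 3, 6, 8}  B3 = {2, 3, 6, 10}  B4 = {2, 3, 4, 5}  B5 = {2, 3, 7, 10}  B6 = {2, 3, 6, 9}  B7 = {1, 2, 3, 6}
Tree: B1–B2, B1–B3, B1–B4, B3–B5, B1–B6, B6–B7
Each bag holds 4 vertices, so the decomposition has width 3, which upper-bounds the treewidth. On the other hand G contains the 4-clique {2, 3, 4, 5}. A clique must lie in a single bag of any decomposition, so no decomposition can have width below 3. The upper and lower bounds meet at 3, so that is the treewidth.

3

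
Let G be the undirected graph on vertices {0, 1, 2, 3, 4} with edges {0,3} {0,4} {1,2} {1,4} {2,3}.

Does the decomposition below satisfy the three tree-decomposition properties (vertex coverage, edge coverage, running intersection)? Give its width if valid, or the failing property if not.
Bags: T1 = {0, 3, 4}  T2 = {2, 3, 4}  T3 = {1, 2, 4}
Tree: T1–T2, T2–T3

Checking the three conditions: (i) the bags cover all of {0, 1, 2, 3, 4}; (ii) for each edge, some bag contains both endpoints; (iii) the bags containing any fixed vertex form a subtree. All hold, so the decomposition is valid with width 3 − 1 = 2.

Yes; width 2.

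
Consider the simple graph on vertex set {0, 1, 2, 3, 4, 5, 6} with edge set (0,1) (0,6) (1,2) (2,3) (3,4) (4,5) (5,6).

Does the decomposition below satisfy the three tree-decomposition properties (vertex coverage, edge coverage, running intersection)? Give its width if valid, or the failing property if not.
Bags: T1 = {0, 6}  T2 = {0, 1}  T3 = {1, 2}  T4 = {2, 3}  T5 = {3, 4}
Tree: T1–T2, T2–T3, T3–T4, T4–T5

A tree decomposition must satisfy three properties: every vertex lies in some bag; for every edge, both endpoints lie together in some bag; and for every vertex, the bags containing it form a connected subtree. Here vertex 5 appears in no bag, so the decomposition is invalid.

No — vertex 5 appears in no bag.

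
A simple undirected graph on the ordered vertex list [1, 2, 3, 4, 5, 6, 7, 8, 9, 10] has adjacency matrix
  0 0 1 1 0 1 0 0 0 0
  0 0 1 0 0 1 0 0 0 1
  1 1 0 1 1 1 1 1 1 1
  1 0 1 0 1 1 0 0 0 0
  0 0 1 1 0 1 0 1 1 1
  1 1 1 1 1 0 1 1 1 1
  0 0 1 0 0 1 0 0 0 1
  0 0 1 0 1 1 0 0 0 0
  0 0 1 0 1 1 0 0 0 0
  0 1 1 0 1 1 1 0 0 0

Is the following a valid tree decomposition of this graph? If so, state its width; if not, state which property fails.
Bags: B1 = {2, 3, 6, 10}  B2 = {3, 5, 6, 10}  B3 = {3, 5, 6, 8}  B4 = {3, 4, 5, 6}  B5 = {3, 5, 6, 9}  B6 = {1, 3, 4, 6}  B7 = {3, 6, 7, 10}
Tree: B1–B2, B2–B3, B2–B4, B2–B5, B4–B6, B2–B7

Checking the three conditions: (i) the bags cover all of {1, 2, 3, 4, 5, 6, 7, 8, 9, 10}; (ii) for each edge, some bag contains both endpoints; (iii) the bags containing any fixed vertex form a subtree. All hold, so the decomposition is valid with width 4 − 1 = 3.

Yes; width 3.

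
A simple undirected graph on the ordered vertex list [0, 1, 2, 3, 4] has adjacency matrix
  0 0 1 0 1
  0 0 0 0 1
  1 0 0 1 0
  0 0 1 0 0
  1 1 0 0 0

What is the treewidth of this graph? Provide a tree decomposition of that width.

Treewidth 1.
One such decomposition:
Bags: B1 = {1, 4}  B2 = {0, 4}  B3 = {0, 2}  B4 = {2, 3}
Tree: B1–B2, B2–B3, B3–B4

The largest bag has 2 vertices, giving width 1; this decomposition certifies tw(G) ≤ 1. Any graph with an edge has treewidth ≥ 1, and G has the edge 1–4. Combining the bounds, tw(G) = 1.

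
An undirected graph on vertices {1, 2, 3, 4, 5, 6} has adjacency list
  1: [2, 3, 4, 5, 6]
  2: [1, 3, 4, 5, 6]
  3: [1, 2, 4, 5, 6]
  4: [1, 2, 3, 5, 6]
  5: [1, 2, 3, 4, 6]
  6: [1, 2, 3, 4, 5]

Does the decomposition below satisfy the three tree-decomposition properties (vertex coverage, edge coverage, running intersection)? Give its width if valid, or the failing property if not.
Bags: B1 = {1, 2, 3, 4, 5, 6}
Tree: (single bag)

Yes; width 5.

Checking the three conditions: (i) the bags cover all of {1, 2, 3, 4, 5, 6}; (ii) for each edge, some bag contains both endpoints; (iii) the bags containing any fixed vertex form a subtree. All hold, so the decomposition is valid with width 6 − 1 = 5.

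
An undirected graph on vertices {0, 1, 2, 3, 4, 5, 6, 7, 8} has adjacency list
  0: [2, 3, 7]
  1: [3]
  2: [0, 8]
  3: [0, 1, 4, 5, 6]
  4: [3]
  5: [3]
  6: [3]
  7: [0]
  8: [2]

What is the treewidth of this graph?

1

A width-1 tree decomposition is:
Bags: B1 = {0, 3}  B2 = {3, 6}  B3 = {0, 2}  B4 = {1, 3}  B5 = {3, 5}  B6 = {2, 8}  B7 = {3, 4}  B8 = {0, 7}
Tree: B1–B2, B1–B3, B2–B4, B2–B5, B3–B6, B1–B7, B3–B8
The largest bag has 2 vertices, giving width 1; this decomposition certifies tw(G) ≤ 1. Any graph with an edge has treewidth ≥ 1, and G has the edge 0–3. Combining the bounds, tw(G) = 1.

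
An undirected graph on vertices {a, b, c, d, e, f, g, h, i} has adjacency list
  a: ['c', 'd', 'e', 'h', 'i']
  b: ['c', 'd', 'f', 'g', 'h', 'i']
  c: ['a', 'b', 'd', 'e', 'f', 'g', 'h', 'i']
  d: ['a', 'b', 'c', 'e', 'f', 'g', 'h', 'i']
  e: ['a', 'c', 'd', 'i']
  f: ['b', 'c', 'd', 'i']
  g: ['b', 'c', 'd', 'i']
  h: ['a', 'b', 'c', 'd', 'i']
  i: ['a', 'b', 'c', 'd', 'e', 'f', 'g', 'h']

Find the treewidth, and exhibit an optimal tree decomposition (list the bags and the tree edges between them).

Every bag has size at most 5, so the width is 5 − 1 = 4 and tw(G) ≤ 4. On the other hand G contains the 5-clique {a, c, d, e, i}. A clique must lie in a single bag of any decomposition, so no decomposition can have width below 4. Therefore the treewidth is 4.

Treewidth 4.
One such decomposition:
Bags: B1 = {b, c, d, h, i}  B2 = {b, c, d, g, i}  B3 = {a, c, d, h, i}  B4 = {a, c, d, e, i}  B5 = {b, c, d, f, i}
Tree: B1–B2, B1–B3, B3–B4, B2–B5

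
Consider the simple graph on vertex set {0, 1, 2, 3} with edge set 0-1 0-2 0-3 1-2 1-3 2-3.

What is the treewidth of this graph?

3

A width-3 tree decomposition is:
Bags: B1 = {0, 1, 2, 3}
Tree: (single bag)
With just one bag of size 4, the width is 4 − 1 = 3, so tw(G) ≤ 3. Conversely, {0, 1, 2, 3} is a clique of size 4, and the vertices of any clique must share a bag in every tree decomposition; so some bag has ≥ 4 vertices and tw(G) ≥ 3. The upper and lower bounds meet at 3, so that is the treewidth.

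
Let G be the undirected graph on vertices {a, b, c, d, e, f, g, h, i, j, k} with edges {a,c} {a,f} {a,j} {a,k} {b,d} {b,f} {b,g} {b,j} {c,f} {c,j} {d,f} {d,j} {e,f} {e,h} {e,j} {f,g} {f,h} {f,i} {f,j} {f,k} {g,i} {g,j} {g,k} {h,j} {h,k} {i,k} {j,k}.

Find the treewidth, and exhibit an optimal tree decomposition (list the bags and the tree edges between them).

Treewidth 3.
Bags: B1 = {a, f, j, k}  B2 = {f, h, j, k}  B3 = {f, g, j, k}  B4 = {e, f, h, j}  B5 = {b, f, g, j}  B6 = {b, d, f, j}  B7 = {a, c, f, j}  B8 = {f, g, i, k}
Tree: B1–B2, B1–B3, B2–B4, B3–B5, B5–B6, B1–B7, B3–B8

Every bag has size at most 4, so the width is 4 − 1 = 3 and tw(G) ≤ 3. Conversely, {b, d, f, j} is a clique of size 4, and the vertices of any clique must share a bag in every tree decomposition; so some bag has ≥ 4 vertices and tw(G) ≥ 3. Hence tw(G) = 3 exactly.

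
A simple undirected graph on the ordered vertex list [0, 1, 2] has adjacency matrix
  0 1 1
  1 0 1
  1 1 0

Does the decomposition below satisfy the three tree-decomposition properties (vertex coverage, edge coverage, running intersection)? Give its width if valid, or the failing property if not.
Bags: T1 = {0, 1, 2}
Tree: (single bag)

Yes; width 2.

Vertex coverage: the bags together contain {0, 1, 2}, the full vertex set. Edge coverage: each edge of G has both endpoints in at least one bag. Running intersection: for every vertex, the bags containing it form a connected subtree. All three properties hold, so this is a valid tree decomposition of width max|bag| − 1 = 2, and hence tw(G) ≤ 2.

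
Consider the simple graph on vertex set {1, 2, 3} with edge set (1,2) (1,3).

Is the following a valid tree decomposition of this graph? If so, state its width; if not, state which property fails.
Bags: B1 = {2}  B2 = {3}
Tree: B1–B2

A tree decomposition must satisfy three properties: every vertex lies in some bag; for every edge, both endpoints lie together in some bag; and for every vertex, the bags containing it form a connected subtree. Here vertex 1 appears in no bag, so the decomposition is invalid.

No — vertex 1 appears in no bag.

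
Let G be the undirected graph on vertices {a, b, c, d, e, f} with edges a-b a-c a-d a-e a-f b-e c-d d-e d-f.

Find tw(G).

2

A width-2 tree decomposition is:
Bags: B1 = {a, d, f}  B2 = {a, d, e}  B3 = {a, c, d}  B4 = {a, b, e}
Tree: B1–B2, B2–B3, B2–B4
Every bag has size at most 3, so the width is 3 − 1 = 2 and tw(G) ≤ 2. Conversely, {a, d, e} is a clique of size 3, and the vertices of any clique must share a bag in every tree decomposition; so some bag has ≥ 3 vertices and tw(G) ≥ 2. The upper and lower bounds meet at 2, so that is the treewidth.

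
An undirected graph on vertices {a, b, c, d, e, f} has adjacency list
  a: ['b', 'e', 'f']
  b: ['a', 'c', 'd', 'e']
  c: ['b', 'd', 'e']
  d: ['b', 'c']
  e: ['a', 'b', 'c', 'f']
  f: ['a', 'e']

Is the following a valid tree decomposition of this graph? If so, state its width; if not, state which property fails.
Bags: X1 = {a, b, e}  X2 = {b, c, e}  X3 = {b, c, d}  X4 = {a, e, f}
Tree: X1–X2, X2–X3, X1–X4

Yes; width 2.

Every vertex of G appears in some bag (union = {a, b, c, d, e, f}); every edge is covered by a bag; and for each vertex v the set of bags containing v is connected in the bag tree. The decomposition is therefore valid. The largest bag has 3 vertices, so the width is 2.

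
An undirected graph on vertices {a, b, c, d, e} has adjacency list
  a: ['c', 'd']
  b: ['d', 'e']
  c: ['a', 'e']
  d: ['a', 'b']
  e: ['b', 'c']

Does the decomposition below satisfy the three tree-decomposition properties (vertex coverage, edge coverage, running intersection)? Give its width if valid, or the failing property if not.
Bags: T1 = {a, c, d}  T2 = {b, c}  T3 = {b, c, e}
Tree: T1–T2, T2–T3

No — edge (d,b) lies in no bag.

A tree decomposition must satisfy three properties: every vertex lies in some bag; for every edge, both endpoints lie together in some bag; and for every vertex, the bags containing it form a connected subtree. Here edge (d,b) lies in no bag, so the decomposition is invalid.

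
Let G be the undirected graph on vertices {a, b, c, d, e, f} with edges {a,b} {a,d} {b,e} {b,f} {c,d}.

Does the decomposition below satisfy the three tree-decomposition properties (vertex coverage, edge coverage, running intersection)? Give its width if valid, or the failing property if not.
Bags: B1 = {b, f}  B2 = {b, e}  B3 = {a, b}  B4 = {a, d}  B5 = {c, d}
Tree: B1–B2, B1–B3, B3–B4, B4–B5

Vertex coverage: the bags together contain {a, b, c, d, e, f}, the full vertex set. Edge coverage: each edge of G has both endpoints in at least one bag. Running intersection: for every vertex, the bags containing it form a connected subtree. All three properties hold, so this is a valid tree decomposition of width max|bag| − 1 = 1, and hence tw(G) ≤ 1.

Yes; width 1.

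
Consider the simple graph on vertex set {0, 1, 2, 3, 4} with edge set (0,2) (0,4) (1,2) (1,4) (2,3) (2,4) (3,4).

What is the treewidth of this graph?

A width-2 tree decomposition is:
Bags: B1 = {1, 2, 4}  B2 = {0, 2, 4}  B3 = {2, 3, 4}
Tree: B1–B2, B2–B3
Every bag has size at most 3, so the width is 3 − 1 = 2 and tw(G) ≤ 2. On the other hand G contains the 3-clique {0, 2, 4}. A clique must lie in a single bag of any decomposition, so no decomposition can have width below 2. Hence tw(G) = 2 exactly.

2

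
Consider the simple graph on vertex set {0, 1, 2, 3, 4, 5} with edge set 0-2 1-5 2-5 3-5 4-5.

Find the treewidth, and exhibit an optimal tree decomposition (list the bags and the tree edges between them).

Treewidth 1.
One such decomposition:
Bags: B1 = {2, 5}  B2 = {1, 5}  B3 = {4, 5}  B4 = {0, 2}  B5 = {3, 5}
Tree: B1–B2, B2–B3, B1–B4, B2–B5

The largest bag has 2 vertices, giving width 1; this decomposition certifies tw(G) ≤ 1. G has an edge, so its treewidth is at least 1. Combining the bounds, tw(G) = 1.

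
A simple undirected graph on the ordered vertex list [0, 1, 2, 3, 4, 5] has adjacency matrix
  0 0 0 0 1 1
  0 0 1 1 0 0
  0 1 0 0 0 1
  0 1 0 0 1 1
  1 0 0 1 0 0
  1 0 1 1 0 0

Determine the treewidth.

A width-2 tree decomposition is:
Bags: B1 = {0, 4, 5}  B2 = {3, 4, 5}  B3 = {2, 3, 5}  B4 = {1, 2, 3}
Tree: B1–B2, B2–B3, B3–B4
Every bag has size at most 3, so the width is 3 − 1 = 2 and tw(G) ≤ 2. Since 0–4–3–5–0 is a cycle in G, G is not acyclic. Forests are exactly the graphs of treewidth ≤ 1, so tw(G) ≥ 2. Combining the bounds, tw(G) = 2.

2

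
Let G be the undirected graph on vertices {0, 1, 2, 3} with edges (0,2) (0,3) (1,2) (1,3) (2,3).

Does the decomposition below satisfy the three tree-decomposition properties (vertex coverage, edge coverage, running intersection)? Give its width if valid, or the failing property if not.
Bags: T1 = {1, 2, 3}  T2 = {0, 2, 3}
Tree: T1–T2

Yes; width 2.

Every vertex of G appears in some bag (union = {0, 1, 2, 3}); every edge is covered by a bag; and for each vertex v the set of bags containing v is connected in the bag tree. The decomposition is therefore valid. The largest bag has 3 vertices, so the width is 2.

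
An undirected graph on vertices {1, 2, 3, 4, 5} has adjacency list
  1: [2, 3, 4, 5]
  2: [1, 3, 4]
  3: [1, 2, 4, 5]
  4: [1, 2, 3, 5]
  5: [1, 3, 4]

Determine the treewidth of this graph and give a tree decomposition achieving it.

Every bag has size at most 4, so the width is 4 − 1 = 3 and tw(G) ≤ 3. On the other hand G contains the 4-clique {1, 2, 3, 4}. A clique must lie in a single bag of any decomposition, so no decomposition can have width below 3. Combining the bounds, tw(G) = 3.

Treewidth 3.
One such decomposition:
Bags: B1 = {1, 3, 4, 5}  B2 = {1, 2, 3, 4}
Tree: B1–B2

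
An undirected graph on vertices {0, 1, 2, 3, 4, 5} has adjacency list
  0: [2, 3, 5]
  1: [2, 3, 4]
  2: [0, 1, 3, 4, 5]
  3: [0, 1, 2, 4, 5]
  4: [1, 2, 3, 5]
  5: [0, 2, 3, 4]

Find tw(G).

A width-3 tree decomposition is:
Bags: B1 = {1, 2, 3, 4}  B2 = {2, 3, 4, 5}  B3 = {0, 2, 3, 5}
Tree: B1–B2, B2–B3
The largest bag has 4 vertices, giving width 3; this decomposition certifies tw(G) ≤ 3. On the other hand G contains the 4-clique {0, 2, 3, 5}. A clique must lie in a single bag of any decomposition, so no decomposition can have width below 3. The upper and lower bounds meet at 3, so that is the treewidth.

3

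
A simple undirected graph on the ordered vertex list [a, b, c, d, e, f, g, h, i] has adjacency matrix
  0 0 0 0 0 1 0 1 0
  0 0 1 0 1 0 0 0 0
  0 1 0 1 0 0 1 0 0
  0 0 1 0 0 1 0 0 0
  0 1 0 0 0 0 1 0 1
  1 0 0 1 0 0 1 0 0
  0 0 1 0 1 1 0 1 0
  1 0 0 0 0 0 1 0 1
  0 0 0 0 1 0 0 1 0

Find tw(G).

A width-3 tree decomposition is:
Bags: B1 = {a, c, d, f}  B2 = {a, c, f, g}  B3 = {a, c, g, h}  B4 = {b, c, g, h}  B5 = {b, e, g, h}  B6 = {b, e, h, i}
Tree: B1–B2, B2–B3, B3–B4, B4–B5, B5–B6
The largest bag has 4 vertices, giving width 3; this decomposition certifies tw(G) ≤ 3. For the lower bound: the 4 vertex sets {a,d,f}, {c}, {g}, {b,e,h,i} are disjoint, each induces a connected subgraph, and every pair is joined by at least one edge of G. Contracting each set to a single vertex therefore yields K_{4} as a minor, and since treewidth is minor-monotone, tw(G) ≥ tw(K_{4}) = 3. Combining the bounds, tw(G) = 3.

3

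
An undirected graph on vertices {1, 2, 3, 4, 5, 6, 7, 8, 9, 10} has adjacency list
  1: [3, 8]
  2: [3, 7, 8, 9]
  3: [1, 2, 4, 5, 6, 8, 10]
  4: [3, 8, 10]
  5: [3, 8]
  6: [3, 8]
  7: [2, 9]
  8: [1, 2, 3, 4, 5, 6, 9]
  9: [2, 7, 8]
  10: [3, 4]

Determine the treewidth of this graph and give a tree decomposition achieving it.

Treewidth 2.
Bags: B1 = {2, 8, 9}  B2 = {2, 7, 9}  B3 = {2, 3, 8}  B4 = {3, 4, 8}  B5 = {3, 6, 8}  B6 = {3, 5, 8}  B7 = {3, 4, 10}  B8 = {1, 3, 8}
Tree: B1–B2, B1–B3, B3–B4, B3–B5, B3–B6, B4–B7, B3–B8

Each bag holds 3 vertices, so the decomposition has width 2, which upper-bounds the treewidth. On the other hand G contains the 3-clique {2, 8, 9}. A clique must lie in a single bag of any decomposition, so no decomposition can have width below 2. The upper and lower bounds meet at 2, so that is the treewidth.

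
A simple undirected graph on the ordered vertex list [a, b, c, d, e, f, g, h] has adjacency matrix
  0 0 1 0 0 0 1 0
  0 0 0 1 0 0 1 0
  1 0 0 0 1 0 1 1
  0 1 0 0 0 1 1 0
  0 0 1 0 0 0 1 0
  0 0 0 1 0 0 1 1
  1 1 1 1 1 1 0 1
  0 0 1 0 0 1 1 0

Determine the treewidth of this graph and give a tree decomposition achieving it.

The largest bag has 3 vertices, giving width 2; this decomposition certifies tw(G) ≤ 2. Conversely, {d, f, g} is a clique of size 3, and the vertices of any clique must share a bag in every tree decomposition; so some bag has ≥ 3 vertices and tw(G) ≥ 2. The upper and lower bounds meet at 2, so that is the treewidth.

Treewidth 2.
One optimal decomposition is:
Bags: B1 = {c, g, h}  B2 = {c, e, g}  B3 = {f, g, h}  B4 = {a, c, g}  B5 = {d, f, g}  B6 = {b, d, g}
Tree: B1–B2, B1–B3, B2–B4, B3–B5, B5–B6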